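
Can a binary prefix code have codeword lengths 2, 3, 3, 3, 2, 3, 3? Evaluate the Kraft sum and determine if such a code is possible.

1.125; no

With common denominator 2^3 = 8: Σ 2^(−ℓᵢ) = 2/8 + 1/8 + 1/8 + 1/8 + 2/8 + 1/8 + 1/8 = 9/8 = 1.125.
Kraft's inequality requires Σ ≤ 1; here Σ = 1.125 > 1, so no such prefix code exists.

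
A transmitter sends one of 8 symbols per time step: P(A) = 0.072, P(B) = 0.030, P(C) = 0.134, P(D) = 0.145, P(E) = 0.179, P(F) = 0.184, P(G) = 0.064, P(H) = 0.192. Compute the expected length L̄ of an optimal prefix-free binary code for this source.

2.884 bits/symbol

Repeatedly combine the two least-probable nodes; the expected code length is the sum of the merged weights.
merge 3/100 + 8/125 → 47/500
merge 9/125 + 47/500 → 83/500
merge 67/500 + 29/200 → 279/1000
merge 83/500 + 179/1000 → 69/200
merge 23/125 + 24/125 → 47/125
merge 279/1000 + 69/200 → 78/125
merge 47/125 + 78/125 → 1
L = 47/500 + 83/500 + 279/1000 + 69/200 + 47/125 + 78/125 + 1 = 721/250 = 2.884 bits/symbol.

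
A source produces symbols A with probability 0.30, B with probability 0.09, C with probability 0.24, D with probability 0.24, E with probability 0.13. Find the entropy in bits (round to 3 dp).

H = −Σ pᵢ log₂ pᵢ.
−0.30·log₂(0.30) = 0.5211
−0.09·log₂(0.09) = 0.3127
−0.24·log₂(0.24) = 0.4941
−0.24·log₂(0.24) = 0.4941
−0.13·log₂(0.13) = 0.3826
Sum ≈ 2.2047 → 2.205 bits.

2.205 bits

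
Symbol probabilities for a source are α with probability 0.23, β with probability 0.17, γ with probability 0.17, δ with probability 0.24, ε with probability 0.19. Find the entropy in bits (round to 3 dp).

H = −Σ pᵢ log₂ pᵢ.
−0.23·log₂(0.23) = 0.4877
−0.17·log₂(0.17) = 0.4346
−0.17·log₂(0.17) = 0.4346
−0.24·log₂(0.24) = 0.4941
−0.19·log₂(0.19) = 0.4552
Sum ≈ 2.3062 → 2.306 bits.

2.306 bits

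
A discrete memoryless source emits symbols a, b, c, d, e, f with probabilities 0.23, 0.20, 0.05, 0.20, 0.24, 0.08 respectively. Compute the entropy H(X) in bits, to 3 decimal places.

2.418 bits

H = −Σ pᵢ log₂ pᵢ.
−0.23·log₂(0.23) = 0.4877
−0.20·log₂(0.20) = 0.4644
−0.05·log₂(0.05) = 0.2161
−0.20·log₂(0.20) = 0.4644
−0.24·log₂(0.24) = 0.4941
−0.08·log₂(0.08) = 0.2915
Sum ≈ 2.4182 → 2.418 bits.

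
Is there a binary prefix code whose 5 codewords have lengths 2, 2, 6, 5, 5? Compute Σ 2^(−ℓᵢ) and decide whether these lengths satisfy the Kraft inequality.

0.578125; yes

With common denominator 2^6 = 64: Σ 2^(−ℓᵢ) = 16/64 + 16/64 + 1/64 + 2/64 + 2/64 = 37/64 = 0.578125.
Kraft's inequality requires Σ ≤ 1; here Σ = 0.578125 ≤ 1, so such a prefix code exists.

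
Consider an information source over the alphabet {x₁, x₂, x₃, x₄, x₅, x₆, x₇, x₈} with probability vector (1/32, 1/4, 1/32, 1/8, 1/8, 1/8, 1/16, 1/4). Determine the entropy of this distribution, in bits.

Each probability is a power of 1/2, so log₂(1/p) is an integer.
H = Σ p·log₂(1/p) = 1/32·5 + 1/4·2 + 1/32·5 + 1/8·3 + 1/8·3 + 1/8·3 + 1/16·4 + 1/4·2 = 2.6875 bits.

2.6875 bits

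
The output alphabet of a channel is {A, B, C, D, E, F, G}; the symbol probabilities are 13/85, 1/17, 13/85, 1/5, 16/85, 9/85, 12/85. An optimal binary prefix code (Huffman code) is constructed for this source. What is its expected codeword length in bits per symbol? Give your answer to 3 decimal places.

Repeatedly combine the two least-probable nodes; the expected code length is the sum of the merged weights.
merge 1/17 + 9/85 → 14/85
merge 12/85 + 13/85 → 5/17
merge 13/85 + 14/85 → 27/85
merge 16/85 + 1/5 → 33/85
merge 5/17 + 27/85 → 52/85
merge 33/85 + 52/85 → 1
L = 14/85 + 5/17 + 27/85 + 33/85 + 52/85 + 1 = 236/85 ≈ 2.776 bits/symbol.

2.776 bits/symbol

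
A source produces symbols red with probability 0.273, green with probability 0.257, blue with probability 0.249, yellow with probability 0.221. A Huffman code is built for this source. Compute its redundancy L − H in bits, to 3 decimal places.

Entropy H = −Σ p log₂ p ≈ 1.9958 bits.
Huffman merges: 221/1000+249/1000→47/100; 257/1000+273/1000→53/100; 47/100+53/100→1. L = 2 ≈ 2.0000.
L − H = 2.0000 − 1.9958 = 0.004 bits.

0.004 bits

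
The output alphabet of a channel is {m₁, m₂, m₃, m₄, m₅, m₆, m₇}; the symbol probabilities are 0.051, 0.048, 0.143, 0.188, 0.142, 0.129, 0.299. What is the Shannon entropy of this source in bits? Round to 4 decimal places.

2.5856 bits

H = −Σ pᵢ log₂ pᵢ.
−0.051·log₂(0.051) = 0.2190
−0.048·log₂(0.048) = 0.2103
−0.143·log₂(0.143) = 0.4012
−0.188·log₂(0.188) = 0.4533
−0.142·log₂(0.142) = 0.3999
−0.129·log₂(0.129) = 0.3811
−0.299·log₂(0.299) = 0.5208
Sum ≈ 2.5856 → 2.5856 bits.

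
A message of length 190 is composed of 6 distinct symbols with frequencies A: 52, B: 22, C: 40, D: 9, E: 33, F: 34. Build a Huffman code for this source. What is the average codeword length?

Probabilities are the counts divided by 190.
Repeatedly combine the two least-probable nodes; the expected code length is the sum of the merged weights.
merge 9/190 + 11/95 → 31/190
merge 31/190 + 33/190 → 32/95
merge 17/95 + 4/19 → 37/95
merge 26/95 + 32/95 → 58/95
merge 37/95 + 58/95 → 1
L = 31/190 + 32/95 + 37/95 + 58/95 + 1 = 5/2 = 2.5 bits/symbol.

2.5 bits/symbol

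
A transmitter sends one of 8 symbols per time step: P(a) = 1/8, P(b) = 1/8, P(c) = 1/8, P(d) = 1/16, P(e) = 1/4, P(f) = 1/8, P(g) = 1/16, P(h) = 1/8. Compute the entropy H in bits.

Each probability is a power of 1/2, so log₂(1/p) is an integer.
H = Σ p·log₂(1/p) = 1/8·3 + 1/8·3 + 1/8·3 + 1/16·4 + 1/4·2 + 1/8·3 + 1/16·4 + 1/8·3 = 2.875 bits.

2.875 bits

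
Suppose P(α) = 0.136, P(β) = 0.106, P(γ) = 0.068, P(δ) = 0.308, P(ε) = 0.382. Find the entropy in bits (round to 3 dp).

H = −Σ pᵢ log₂ pᵢ.
−0.136·log₂(0.136) = 0.3915
−0.106·log₂(0.106) = 0.3432
−0.068·log₂(0.068) = 0.2637
−0.308·log₂(0.308) = 0.5233
−0.382·log₂(0.382) = 0.5304
Sum ≈ 2.0520 → 2.052 bits.

2.052 bits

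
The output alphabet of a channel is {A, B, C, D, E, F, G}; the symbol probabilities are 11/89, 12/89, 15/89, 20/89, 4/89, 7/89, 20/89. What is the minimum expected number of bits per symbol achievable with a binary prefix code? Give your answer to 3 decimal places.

2.674 bits/symbol

Repeatedly combine the two least-probable nodes; the expected code length is the sum of the merged weights.
merge 4/89 + 7/89 → 11/89
merge 11/89 + 11/89 → 22/89
merge 12/89 + 15/89 → 27/89
merge 20/89 + 20/89 → 40/89
merge 22/89 + 27/89 → 49/89
merge 40/89 + 49/89 → 1
L = 11/89 + 22/89 + 27/89 + 40/89 + 49/89 + 1 = 238/89 ≈ 2.674 bits/symbol.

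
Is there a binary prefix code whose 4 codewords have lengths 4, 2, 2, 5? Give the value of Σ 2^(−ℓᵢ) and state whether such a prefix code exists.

With common denominator 2^5 = 32: Σ 2^(−ℓᵢ) = 2/32 + 8/32 + 8/32 + 1/32 = 19/32 = 0.59375.
Kraft's inequality requires Σ ≤ 1; here Σ = 0.59375 ≤ 1, so such a prefix code exists.

0.59375; yes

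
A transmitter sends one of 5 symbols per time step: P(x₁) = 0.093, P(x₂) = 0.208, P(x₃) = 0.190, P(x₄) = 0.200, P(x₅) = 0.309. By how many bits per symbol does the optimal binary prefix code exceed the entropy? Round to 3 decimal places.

Entropy H = −Σ p log₂ p ≈ 2.2330 bits.
Huffman merges: 93/1000+19/100→283/1000; 1/5+26/125→51/125; 283/1000+309/1000→74/125; 51/125+74/125→1. L = 2283/1000 ≈ 2.2830.
L − H = 2.2830 − 2.2330 = 0.050 bits.

0.050 bits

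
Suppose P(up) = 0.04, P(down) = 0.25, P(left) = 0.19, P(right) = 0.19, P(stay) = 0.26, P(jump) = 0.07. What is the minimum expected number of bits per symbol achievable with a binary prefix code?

Repeatedly combine the two least-probable nodes; the expected code length is the sum of the merged weights.
merge 1/25 + 7/100 → 11/100
merge 11/100 + 19/100 → 3/10
merge 19/100 + 1/4 → 11/25
merge 13/50 + 3/10 → 14/25
merge 11/25 + 14/25 → 1
L = 11/100 + 3/10 + 11/25 + 14/25 + 1 = 241/100 = 2.41 bits/symbol.

2.41 bits/symbol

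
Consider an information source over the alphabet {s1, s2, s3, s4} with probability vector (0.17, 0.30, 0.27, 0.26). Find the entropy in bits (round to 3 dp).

1.971 bits

H = −Σ pᵢ log₂ pᵢ.
−0.17·log₂(0.17) = 0.4346
−0.30·log₂(0.30) = 0.5211
−0.27·log₂(0.27) = 0.5100
−0.26·log₂(0.26) = 0.5053
Sum ≈ 1.9710 → 1.971 bits.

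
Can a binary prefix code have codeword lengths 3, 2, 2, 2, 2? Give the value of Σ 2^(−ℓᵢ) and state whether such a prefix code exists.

1.125; no

With common denominator 2^3 = 8: Σ 2^(−ℓᵢ) = 1/8 + 2/8 + 2/8 + 2/8 + 2/8 = 9/8 = 1.125.
Kraft's inequality requires Σ ≤ 1; here Σ = 1.125 > 1, so no such prefix code exists.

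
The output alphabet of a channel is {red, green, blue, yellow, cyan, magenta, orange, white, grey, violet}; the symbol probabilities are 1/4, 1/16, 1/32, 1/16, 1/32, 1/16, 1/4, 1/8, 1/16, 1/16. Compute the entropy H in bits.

2.9375 bits

Each probability is a power of 1/2, so log₂(1/p) is an integer.
H = Σ p·log₂(1/p) = 1/4·2 + 1/16·4 + 1/32·5 + 1/16·4 + 1/32·5 + 1/16·4 + 1/4·2 + 1/8·3 + 1/16·4 + 1/16·4 = 2.9375 bits.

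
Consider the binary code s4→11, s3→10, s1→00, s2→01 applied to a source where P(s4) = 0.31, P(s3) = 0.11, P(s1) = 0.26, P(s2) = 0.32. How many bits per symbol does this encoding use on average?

2 bits/symbol

L̄ = Σ pᵢ·ℓᵢ = 0.31·2 + 0.11·2 + 0.26·2 + 0.32·2 = 2 bits/symbol.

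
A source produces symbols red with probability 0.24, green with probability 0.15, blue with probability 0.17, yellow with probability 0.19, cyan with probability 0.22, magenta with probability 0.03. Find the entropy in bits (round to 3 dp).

2.427 bits

H = −Σ pᵢ log₂ pᵢ.
−0.24·log₂(0.24) = 0.4941
−0.15·log₂(0.15) = 0.4105
−0.17·log₂(0.17) = 0.4346
−0.19·log₂(0.19) = 0.4552
−0.22·log₂(0.22) = 0.4806
−0.03·log₂(0.03) = 0.1518
Sum ≈ 2.4268 → 2.427 bits.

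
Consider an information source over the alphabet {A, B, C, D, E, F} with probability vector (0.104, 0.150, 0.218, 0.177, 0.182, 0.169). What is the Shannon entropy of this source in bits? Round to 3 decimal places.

H = −Σ pᵢ log₂ pᵢ.
−0.104·log₂(0.104) = 0.3396
−0.150·log₂(0.150) = 0.4105
−0.218·log₂(0.218) = 0.4791
−0.177·log₂(0.177) = 0.4422
−0.182·log₂(0.182) = 0.4474
−0.169·log₂(0.169) = 0.4335
Sum ≈ 2.5522 → 2.552 bits.

2.552 bits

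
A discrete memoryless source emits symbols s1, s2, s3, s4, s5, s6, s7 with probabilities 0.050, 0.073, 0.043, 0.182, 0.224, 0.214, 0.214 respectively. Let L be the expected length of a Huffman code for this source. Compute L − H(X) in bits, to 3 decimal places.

Entropy H = −Σ p log₂ p ≈ 2.5698 bits.
Huffman merges: 43/1000+1/20→93/1000; 73/1000+93/1000→83/500; 83/500+91/500→87/250; 107/500+107/500→107/250; 28/125+87/250→143/250; 107/250+143/250→1. L = 2607/1000 ≈ 2.6070.
L − H = 2.6070 − 2.5698 = 0.037 bits.

0.037 bits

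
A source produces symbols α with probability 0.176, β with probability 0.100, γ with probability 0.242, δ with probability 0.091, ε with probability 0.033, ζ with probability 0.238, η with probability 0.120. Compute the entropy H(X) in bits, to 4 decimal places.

2.6057 bits

H = −Σ pᵢ log₂ pᵢ.
−0.176·log₂(0.176) = 0.4411
−0.100·log₂(0.100) = 0.3322
−0.242·log₂(0.242) = 0.4954
−0.091·log₂(0.091) = 0.3147
−0.033·log₂(0.033) = 0.1624
−0.238·log₂(0.238) = 0.4929
−0.120·log₂(0.120) = 0.3671
Sum ≈ 2.6057 → 2.6057 bits.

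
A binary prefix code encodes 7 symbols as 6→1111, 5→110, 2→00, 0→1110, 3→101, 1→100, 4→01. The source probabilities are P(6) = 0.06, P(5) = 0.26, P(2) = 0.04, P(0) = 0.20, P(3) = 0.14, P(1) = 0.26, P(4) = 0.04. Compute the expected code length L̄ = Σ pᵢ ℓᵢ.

L̄ = Σ pᵢ·ℓᵢ = 0.06·4 + 0.26·3 + 0.04·2 + 0.20·4 + 0.14·3 + 0.26·3 + 0.04·2 = 3.18 bits/symbol.

3.18 bits/symbol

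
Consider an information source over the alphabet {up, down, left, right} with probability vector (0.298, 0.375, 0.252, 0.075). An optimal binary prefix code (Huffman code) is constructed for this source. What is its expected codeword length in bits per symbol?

1.952 bits/symbol

Repeatedly combine the two least-probable nodes; the expected code length is the sum of the merged weights.
merge 3/40 + 63/250 → 327/1000
merge 149/500 + 327/1000 → 5/8
merge 3/8 + 5/8 → 1
L = 327/1000 + 5/8 + 1 = 244/125 = 1.952 bits/symbol.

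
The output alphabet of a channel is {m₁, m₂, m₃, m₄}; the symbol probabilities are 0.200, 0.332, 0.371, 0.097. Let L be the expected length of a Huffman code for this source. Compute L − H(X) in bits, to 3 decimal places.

0.076 bits

Entropy H = −Σ p log₂ p ≈ 1.8497 bits.
Huffman merges: 97/1000+1/5→297/1000; 297/1000+83/250→629/1000; 371/1000+629/1000→1. L = 963/500 ≈ 1.9260.
L − H = 1.9260 − 1.8497 = 0.076 bits.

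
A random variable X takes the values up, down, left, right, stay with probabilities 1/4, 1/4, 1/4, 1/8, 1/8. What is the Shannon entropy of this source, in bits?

Each probability is a power of 1/2, so log₂(1/p) is an integer.
H = Σ p·log₂(1/p) = 1/4·2 + 1/4·2 + 1/4·2 + 1/8·3 + 1/8·3 = 2.25 bits.

2.25 bits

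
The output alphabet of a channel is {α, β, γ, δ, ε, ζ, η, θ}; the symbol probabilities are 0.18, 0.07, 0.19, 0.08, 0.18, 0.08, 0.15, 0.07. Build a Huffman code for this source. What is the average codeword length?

2.93 bits/symbol

Repeatedly combine the two least-probable nodes; the expected code length is the sum of the merged weights.
merge 7/100 + 7/100 → 7/50
merge 2/25 + 2/25 → 4/25
merge 7/50 + 3/20 → 29/100
merge 4/25 + 9/50 → 17/50
merge 9/50 + 19/100 → 37/100
merge 29/100 + 17/50 → 63/100
merge 37/100 + 63/100 → 1
L = 7/50 + 4/25 + 29/100 + 17/50 + 37/100 + 63/100 + 1 = 293/100 = 2.93 bits/symbol.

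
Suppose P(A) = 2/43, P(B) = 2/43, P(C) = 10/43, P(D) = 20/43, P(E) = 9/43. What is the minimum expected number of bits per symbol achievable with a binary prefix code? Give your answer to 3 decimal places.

1.930 bits/symbol

Repeatedly combine the two least-probable nodes; the expected code length is the sum of the merged weights.
merge 2/43 + 2/43 → 4/43
merge 4/43 + 9/43 → 13/43
merge 10/43 + 13/43 → 23/43
merge 20/43 + 23/43 → 1
L = 4/43 + 13/43 + 23/43 + 1 = 83/43 ≈ 1.930 bits/symbol.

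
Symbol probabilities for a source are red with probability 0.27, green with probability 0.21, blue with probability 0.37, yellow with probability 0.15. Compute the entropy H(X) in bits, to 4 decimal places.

1.9241 bits

H = −Σ pᵢ log₂ pᵢ.
−0.27·log₂(0.27) = 0.5100
−0.21·log₂(0.21) = 0.4728
−0.37·log₂(0.37) = 0.5307
−0.15·log₂(0.15) = 0.4105
Sum ≈ 1.9241 → 1.9241 bits.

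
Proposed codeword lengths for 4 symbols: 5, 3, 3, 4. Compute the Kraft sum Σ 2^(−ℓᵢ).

With common denominator 2^5 = 32: Σ 2^(−ℓᵢ) = 1/32 + 4/32 + 4/32 + 2/32 = 11/32 = 0.34375.

0.34375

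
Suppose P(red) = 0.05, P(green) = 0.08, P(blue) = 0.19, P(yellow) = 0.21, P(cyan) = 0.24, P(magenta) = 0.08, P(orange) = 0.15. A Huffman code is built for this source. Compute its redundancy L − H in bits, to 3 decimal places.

Entropy H = −Σ p log₂ p ≈ 2.6318 bits.
Huffman merges: 1/20+2/25→13/100; 2/25+13/100→21/100; 3/20+19/100→17/50; 21/100+21/100→21/50; 6/25+17/50→29/50; 21/50+29/50→1. L = 67/25 ≈ 2.6800.
L − H = 2.6800 − 2.6318 = 0.048 bits.

0.048 bits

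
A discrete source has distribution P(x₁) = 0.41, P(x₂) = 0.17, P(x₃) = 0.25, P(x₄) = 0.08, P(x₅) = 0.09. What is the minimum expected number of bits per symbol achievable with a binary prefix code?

Repeatedly combine the two least-probable nodes; the expected code length is the sum of the merged weights.
merge 2/25 + 9/100 → 17/100
merge 17/100 + 17/100 → 17/50
merge 1/4 + 17/50 → 59/100
merge 41/100 + 59/100 → 1
L = 17/100 + 17/50 + 59/100 + 1 = 21/10 = 2.1 bits/symbol.

2.1 bits/symbol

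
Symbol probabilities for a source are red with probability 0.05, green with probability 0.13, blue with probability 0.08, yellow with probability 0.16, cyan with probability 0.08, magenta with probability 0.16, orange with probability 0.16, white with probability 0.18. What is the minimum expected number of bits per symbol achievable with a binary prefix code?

Repeatedly combine the two least-probable nodes; the expected code length is the sum of the merged weights.
merge 1/20 + 2/25 → 13/100
merge 2/25 + 13/100 → 21/100
merge 13/100 + 4/25 → 29/100
merge 4/25 + 4/25 → 8/25
merge 9/50 + 21/100 → 39/100
merge 29/100 + 8/25 → 61/100
merge 39/100 + 61/100 → 1
L = 13/100 + 21/100 + 29/100 + 8/25 + 39/100 + 61/100 + 1 = 59/20 = 2.95 bits/symbol.

2.95 bits/symbol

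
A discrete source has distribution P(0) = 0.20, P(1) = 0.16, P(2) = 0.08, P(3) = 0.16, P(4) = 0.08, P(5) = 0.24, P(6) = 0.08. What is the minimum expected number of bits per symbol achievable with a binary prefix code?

2.72 bits/symbol

Repeatedly combine the two least-probable nodes; the expected code length is the sum of the merged weights.
merge 2/25 + 2/25 → 4/25
merge 2/25 + 4/25 → 6/25
merge 4/25 + 4/25 → 8/25
merge 1/5 + 6/25 → 11/25
merge 6/25 + 8/25 → 14/25
merge 11/25 + 14/25 → 1
L = 4/25 + 6/25 + 8/25 + 11/25 + 14/25 + 1 = 68/25 = 2.72 bits/symbol.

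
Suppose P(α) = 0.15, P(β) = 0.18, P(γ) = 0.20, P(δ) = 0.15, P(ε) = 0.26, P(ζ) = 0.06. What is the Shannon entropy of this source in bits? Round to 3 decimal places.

2.480 bits

H = −Σ pᵢ log₂ pᵢ.
−0.15·log₂(0.15) = 0.4105
−0.18·log₂(0.18) = 0.4453
−0.20·log₂(0.20) = 0.4644
−0.15·log₂(0.15) = 0.4105
−0.26·log₂(0.26) = 0.5053
−0.06·log₂(0.06) = 0.2435
Sum ≈ 2.4796 → 2.480 bits.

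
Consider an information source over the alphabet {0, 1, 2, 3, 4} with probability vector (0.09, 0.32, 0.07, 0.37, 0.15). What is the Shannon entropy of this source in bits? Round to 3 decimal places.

2.049 bits

H = −Σ pᵢ log₂ pᵢ.
−0.09·log₂(0.09) = 0.3127
−0.32·log₂(0.32) = 0.5260
−0.07·log₂(0.07) = 0.2686
−0.37·log₂(0.37) = 0.5307
−0.15·log₂(0.15) = 0.4105
Sum ≈ 2.0485 → 2.049 bits.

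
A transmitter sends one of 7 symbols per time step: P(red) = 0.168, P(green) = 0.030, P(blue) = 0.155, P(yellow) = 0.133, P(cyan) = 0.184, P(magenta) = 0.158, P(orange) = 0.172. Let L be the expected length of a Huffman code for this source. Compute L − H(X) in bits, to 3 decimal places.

0.112 bits

Entropy H = −Σ p log₂ p ≈ 2.6949 bits.
Huffman merges: 3/100+133/1000→163/1000; 31/200+79/500→313/1000; 163/1000+21/125→331/1000; 43/250+23/125→89/250; 313/1000+331/1000→161/250; 89/250+161/250→1. L = 2807/1000 ≈ 2.8070.
L − H = 2.8070 − 2.6949 = 0.112 bits.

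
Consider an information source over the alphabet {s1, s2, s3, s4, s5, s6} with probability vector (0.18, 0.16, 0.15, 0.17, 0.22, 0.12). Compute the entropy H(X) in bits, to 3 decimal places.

H = −Σ pᵢ log₂ pᵢ.
−0.18·log₂(0.18) = 0.4453
−0.16·log₂(0.16) = 0.4230
−0.15·log₂(0.15) = 0.4105
−0.17·log₂(0.17) = 0.4346
−0.22·log₂(0.22) = 0.4806
−0.12·log₂(0.12) = 0.3671
Sum ≈ 2.5611 → 2.561 bits.

2.561 bits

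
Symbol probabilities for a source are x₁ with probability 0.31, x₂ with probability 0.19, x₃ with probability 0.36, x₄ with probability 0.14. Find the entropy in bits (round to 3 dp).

1.907 bits

H = −Σ pᵢ log₂ pᵢ.
−0.31·log₂(0.31) = 0.5238
−0.19·log₂(0.19) = 0.4552
−0.36·log₂(0.36) = 0.5306
−0.14·log₂(0.14) = 0.3971
Sum ≈ 1.9067 → 1.907 bits.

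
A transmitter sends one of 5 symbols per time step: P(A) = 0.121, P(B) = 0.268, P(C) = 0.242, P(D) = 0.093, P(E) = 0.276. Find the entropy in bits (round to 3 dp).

H = −Σ pᵢ log₂ pᵢ.
−0.121·log₂(0.121) = 0.3687
−0.268·log₂(0.268) = 0.5091
−0.242·log₂(0.242) = 0.4954
−0.093·log₂(0.093) = 0.3187
−0.276·log₂(0.276) = 0.5126
Sum ≈ 2.2044 → 2.204 bits.

2.204 bits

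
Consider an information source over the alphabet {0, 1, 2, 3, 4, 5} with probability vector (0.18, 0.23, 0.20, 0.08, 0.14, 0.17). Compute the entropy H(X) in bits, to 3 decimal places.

H = −Σ pᵢ log₂ pᵢ.
−0.18·log₂(0.18) = 0.4453
−0.23·log₂(0.23) = 0.4877
−0.20·log₂(0.20) = 0.4644
−0.08·log₂(0.08) = 0.2915
−0.14·log₂(0.14) = 0.3971
−0.17·log₂(0.17) = 0.4346
Sum ≈ 2.5206 → 2.521 bits.

2.521 bits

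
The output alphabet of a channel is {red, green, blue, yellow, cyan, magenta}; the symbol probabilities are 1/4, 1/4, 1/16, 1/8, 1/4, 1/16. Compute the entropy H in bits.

Each probability is a power of 1/2, so log₂(1/p) is an integer.
H = Σ p·log₂(1/p) = 1/4·2 + 1/4·2 + 1/16·4 + 1/8·3 + 1/4·2 + 1/16·4 = 2.375 bits.

2.375 bits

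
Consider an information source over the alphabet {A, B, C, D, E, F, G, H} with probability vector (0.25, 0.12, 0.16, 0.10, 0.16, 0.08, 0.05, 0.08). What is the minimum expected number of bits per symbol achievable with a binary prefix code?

2.88 bits/symbol

Repeatedly combine the two least-probable nodes; the expected code length is the sum of the merged weights.
merge 1/20 + 2/25 → 13/100
merge 2/25 + 1/10 → 9/50
merge 3/25 + 13/100 → 1/4
merge 4/25 + 4/25 → 8/25
merge 9/50 + 1/4 → 43/100
merge 1/4 + 8/25 → 57/100
merge 43/100 + 57/100 → 1
L = 13/100 + 9/50 + 1/4 + 8/25 + 43/100 + 57/100 + 1 = 72/25 = 2.88 bits/symbol.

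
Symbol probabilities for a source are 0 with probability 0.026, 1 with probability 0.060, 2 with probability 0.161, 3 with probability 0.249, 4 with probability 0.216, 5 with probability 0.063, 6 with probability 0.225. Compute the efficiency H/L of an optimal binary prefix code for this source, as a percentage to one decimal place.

Entropy H = −Σ p log₂ p ≈ 2.5171 bits.
Huffman merges: 13/500+3/50→43/500; 63/1000+43/500→149/1000; 149/1000+161/1000→31/100; 27/125+9/40→441/1000; 249/1000+31/100→559/1000; 441/1000+559/1000→1. L = 509/200 ≈ 2.5450.
Efficiency = H/L = 2.5171/2.5450 = 98.9%.

98.9%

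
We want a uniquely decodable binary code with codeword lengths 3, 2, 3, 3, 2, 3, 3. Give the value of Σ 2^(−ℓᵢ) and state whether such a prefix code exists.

1.125; no

With common denominator 2^3 = 8: Σ 2^(−ℓᵢ) = 1/8 + 2/8 + 1/8 + 1/8 + 2/8 + 1/8 + 1/8 = 9/8 = 1.125.
Kraft's inequality requires Σ ≤ 1; here Σ = 1.125 > 1, so no such prefix code exists.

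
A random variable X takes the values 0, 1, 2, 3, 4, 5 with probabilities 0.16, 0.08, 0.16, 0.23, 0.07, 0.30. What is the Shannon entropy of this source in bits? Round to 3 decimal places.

2.415 bits

H = −Σ pᵢ log₂ pᵢ.
−0.16·log₂(0.16) = 0.4230
−0.08·log₂(0.08) = 0.2915
−0.16·log₂(0.16) = 0.4230
−0.23·log₂(0.23) = 0.4877
−0.07·log₂(0.07) = 0.2686
−0.30·log₂(0.30) = 0.5211
Sum ≈ 2.4149 → 2.415 bits.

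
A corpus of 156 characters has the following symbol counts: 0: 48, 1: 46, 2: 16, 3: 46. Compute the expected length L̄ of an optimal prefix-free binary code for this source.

Probabilities are the counts divided by 156.
Repeatedly combine the two least-probable nodes; the expected code length is the sum of the merged weights.
merge 4/39 + 23/78 → 31/78
merge 23/78 + 4/13 → 47/78
merge 31/78 + 47/78 → 1
L = 31/78 + 47/78 + 1 = 2 bits/symbol.

2 bits/symbol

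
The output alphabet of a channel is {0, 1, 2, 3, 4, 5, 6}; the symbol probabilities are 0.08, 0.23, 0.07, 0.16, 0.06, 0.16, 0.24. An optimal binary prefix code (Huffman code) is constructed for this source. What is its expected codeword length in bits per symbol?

Repeatedly combine the two least-probable nodes; the expected code length is the sum of the merged weights.
merge 3/50 + 7/100 → 13/100
merge 2/25 + 13/100 → 21/100
merge 4/25 + 4/25 → 8/25
merge 21/100 + 23/100 → 11/25
merge 6/25 + 8/25 → 14/25
merge 11/25 + 14/25 → 1
L = 13/100 + 21/100 + 8/25 + 11/25 + 14/25 + 1 = 133/50 = 2.66 bits/symbol.

2.66 bits/symbol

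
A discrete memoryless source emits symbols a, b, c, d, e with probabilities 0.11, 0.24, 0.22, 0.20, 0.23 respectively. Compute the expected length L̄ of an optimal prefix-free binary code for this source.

Repeatedly combine the two least-probable nodes; the expected code length is the sum of the merged weights.
merge 11/100 + 1/5 → 31/100
merge 11/50 + 23/100 → 9/20
merge 6/25 + 31/100 → 11/20
merge 9/20 + 11/20 → 1
L = 31/100 + 9/20 + 11/20 + 1 = 231/100 = 2.31 bits/symbol.

2.31 bits/symbol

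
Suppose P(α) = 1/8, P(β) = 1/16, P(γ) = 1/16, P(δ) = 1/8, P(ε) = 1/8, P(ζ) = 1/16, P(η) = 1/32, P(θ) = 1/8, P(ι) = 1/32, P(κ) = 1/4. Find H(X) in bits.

3.0625 bits

Each probability is a power of 1/2, so log₂(1/p) is an integer.
H = Σ p·log₂(1/p) = 1/8·3 + 1/16·4 + 1/16·4 + 1/8·3 + 1/8·3 + 1/16·4 + 1/32·5 + 1/8·3 + 1/32·5 + 1/4·2 = 3.0625 bits.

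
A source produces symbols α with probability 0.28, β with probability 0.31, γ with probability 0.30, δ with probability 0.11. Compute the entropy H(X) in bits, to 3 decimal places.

H = −Σ pᵢ log₂ pᵢ.
−0.28·log₂(0.28) = 0.5142
−0.31·log₂(0.31) = 0.5238
−0.30·log₂(0.30) = 0.5211
−0.11·log₂(0.11) = 0.3503
Sum ≈ 1.9094 → 1.909 bits.

1.909 bits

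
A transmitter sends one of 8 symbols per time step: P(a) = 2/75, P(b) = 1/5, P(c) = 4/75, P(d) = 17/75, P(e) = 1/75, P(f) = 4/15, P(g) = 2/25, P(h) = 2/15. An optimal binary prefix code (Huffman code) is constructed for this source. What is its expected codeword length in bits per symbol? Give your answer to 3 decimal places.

Repeatedly combine the two least-probable nodes; the expected code length is the sum of the merged weights.
merge 1/75 + 2/75 → 1/25
merge 1/25 + 4/75 → 7/75
merge 2/25 + 7/75 → 13/75
merge 2/15 + 13/75 → 23/75
merge 1/5 + 17/75 → 32/75
merge 4/15 + 23/75 → 43/75
merge 32/75 + 43/75 → 1
L = 1/25 + 7/75 + 13/75 + 23/75 + 32/75 + 43/75 + 1 = 196/75 ≈ 2.613 bits/symbol.

2.613 bits/symbol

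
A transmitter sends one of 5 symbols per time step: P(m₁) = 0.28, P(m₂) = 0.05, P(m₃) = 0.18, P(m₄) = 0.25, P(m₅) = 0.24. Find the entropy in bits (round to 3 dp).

2.170 bits

H = −Σ pᵢ log₂ pᵢ.
−0.28·log₂(0.28) = 0.5142
−0.05·log₂(0.05) = 0.2161
−0.18·log₂(0.18) = 0.4453
−0.25·log₂(0.25) = 0.5000
−0.24·log₂(0.24) = 0.4941
Sum ≈ 2.1698 → 2.170 bits.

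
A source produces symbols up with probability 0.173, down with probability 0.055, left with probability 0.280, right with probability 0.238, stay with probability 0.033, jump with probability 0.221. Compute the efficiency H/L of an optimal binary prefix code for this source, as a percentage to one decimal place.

98.7%

Entropy H = −Σ p log₂ p ≈ 2.3189 bits.
Huffman merges: 33/1000+11/200→11/125; 11/125+173/1000→261/1000; 221/1000+119/500→459/1000; 261/1000+7/25→541/1000; 459/1000+541/1000→1. L = 2349/1000 ≈ 2.3490.
Efficiency = H/L = 2.3189/2.3490 = 98.7%.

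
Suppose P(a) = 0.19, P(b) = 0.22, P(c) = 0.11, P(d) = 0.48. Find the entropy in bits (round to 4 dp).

1.7944 bits

H = −Σ pᵢ log₂ pᵢ.
−0.19·log₂(0.19) = 0.4552
−0.22·log₂(0.22) = 0.4806
−0.11·log₂(0.11) = 0.3503
−0.48·log₂(0.48) = 0.5083
Sum ≈ 1.7944 → 1.7944 bits.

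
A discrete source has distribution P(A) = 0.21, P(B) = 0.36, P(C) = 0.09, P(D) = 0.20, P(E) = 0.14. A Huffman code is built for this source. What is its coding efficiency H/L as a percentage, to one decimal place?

97.6%

Entropy H = −Σ p log₂ p ≈ 2.1776 bits.
Huffman merges: 9/100+7/50→23/100; 1/5+21/100→41/100; 23/100+9/25→59/100; 41/100+59/100→1. L = 223/100 ≈ 2.2300.
Efficiency = H/L = 2.1776/2.2300 = 97.6%.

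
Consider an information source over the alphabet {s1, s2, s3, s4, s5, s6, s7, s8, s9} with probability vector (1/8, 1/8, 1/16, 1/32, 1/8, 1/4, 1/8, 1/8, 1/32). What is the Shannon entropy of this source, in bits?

Each probability is a power of 1/2, so log₂(1/p) is an integer.
H = Σ p·log₂(1/p) = 1/8·3 + 1/8·3 + 1/16·4 + 1/32·5 + 1/8·3 + 1/4·2 + 1/8·3 + 1/8·3 + 1/32·5 = 2.9375 bits.

2.9375 bits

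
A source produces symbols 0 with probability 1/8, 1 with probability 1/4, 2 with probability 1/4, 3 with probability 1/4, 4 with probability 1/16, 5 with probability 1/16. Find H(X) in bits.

Each probability is a power of 1/2, so log₂(1/p) is an integer.
H = Σ p·log₂(1/p) = 1/8·3 + 1/4·2 + 1/4·2 + 1/4·2 + 1/16·4 + 1/16·4 = 2.375 bits.

2.375 bits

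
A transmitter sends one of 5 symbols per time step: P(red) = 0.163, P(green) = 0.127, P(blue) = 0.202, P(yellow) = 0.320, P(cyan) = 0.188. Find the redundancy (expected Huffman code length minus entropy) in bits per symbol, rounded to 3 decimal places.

Entropy H = −Σ p log₂ p ≈ 2.2501 bits.
Huffman merges: 127/1000+163/1000→29/100; 47/250+101/500→39/100; 29/100+8/25→61/100; 39/100+61/100→1. L = 229/100 ≈ 2.2900.
L − H = 2.2900 − 2.2501 = 0.040 bits.

0.040 bits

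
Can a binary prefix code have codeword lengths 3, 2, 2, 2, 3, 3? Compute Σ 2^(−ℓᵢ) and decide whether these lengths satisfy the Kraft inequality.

1.125; no

With common denominator 2^3 = 8: Σ 2^(−ℓᵢ) = 1/8 + 2/8 + 2/8 + 2/8 + 1/8 + 1/8 = 9/8 = 1.125.
Kraft's inequality requires Σ ≤ 1; here Σ = 1.125 > 1, so no such prefix code exists.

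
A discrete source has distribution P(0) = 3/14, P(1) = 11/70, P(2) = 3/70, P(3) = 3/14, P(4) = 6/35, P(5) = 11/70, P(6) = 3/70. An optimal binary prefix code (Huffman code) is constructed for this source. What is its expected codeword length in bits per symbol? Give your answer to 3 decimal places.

Repeatedly combine the two least-probable nodes; the expected code length is the sum of the merged weights.
merge 3/70 + 3/70 → 3/35
merge 3/35 + 11/70 → 17/70
merge 11/70 + 6/35 → 23/70
merge 3/14 + 3/14 → 3/7
merge 17/70 + 23/70 → 4/7
merge 3/7 + 4/7 → 1
L = 3/35 + 17/70 + 23/70 + 3/7 + 4/7 + 1 = 93/35 ≈ 2.657 bits/symbol.

2.657 bits/symbol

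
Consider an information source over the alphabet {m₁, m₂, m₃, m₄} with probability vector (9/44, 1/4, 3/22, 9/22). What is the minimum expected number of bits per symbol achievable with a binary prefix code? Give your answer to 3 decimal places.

Repeatedly combine the two least-probable nodes; the expected code length is the sum of the merged weights.
merge 3/22 + 9/44 → 15/44
merge 1/4 + 15/44 → 13/22
merge 9/22 + 13/22 → 1
L = 15/44 + 13/22 + 1 = 85/44 ≈ 1.932 bits/symbol.

1.932 bits/symbol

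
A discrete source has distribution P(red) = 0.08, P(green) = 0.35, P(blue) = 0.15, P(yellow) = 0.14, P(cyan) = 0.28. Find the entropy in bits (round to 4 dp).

H = −Σ pᵢ log₂ pᵢ.
−0.08·log₂(0.08) = 0.2915
−0.35·log₂(0.35) = 0.5301
−0.15·log₂(0.15) = 0.4105
−0.14·log₂(0.14) = 0.3971
−0.28·log₂(0.28) = 0.5142
Sum ≈ 2.1435 → 2.1435 bits.

2.1435 bits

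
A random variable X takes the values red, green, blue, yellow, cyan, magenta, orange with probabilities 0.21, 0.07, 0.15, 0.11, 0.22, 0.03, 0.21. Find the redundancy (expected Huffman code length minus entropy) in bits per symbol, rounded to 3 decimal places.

0.063 bits

Entropy H = −Σ p log₂ p ≈ 2.6074 bits.
Huffman merges: 3/100+7/100→1/10; 1/10+11/100→21/100; 3/20+21/100→9/25; 21/100+21/100→21/50; 11/50+9/25→29/50; 21/50+29/50→1. L = 267/100 ≈ 2.6700.
L − H = 2.6700 − 2.6074 = 0.063 bits.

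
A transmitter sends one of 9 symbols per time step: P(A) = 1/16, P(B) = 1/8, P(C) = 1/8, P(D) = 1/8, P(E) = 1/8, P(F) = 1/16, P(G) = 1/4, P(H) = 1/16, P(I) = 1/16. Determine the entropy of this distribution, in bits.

3 bits

Each probability is a power of 1/2, so log₂(1/p) is an integer.
H = Σ p·log₂(1/p) = 1/16·4 + 1/8·3 + 1/8·3 + 1/8·3 + 1/8·3 + 1/16·4 + 1/4·2 + 1/16·4 + 1/16·4 = 3 bits.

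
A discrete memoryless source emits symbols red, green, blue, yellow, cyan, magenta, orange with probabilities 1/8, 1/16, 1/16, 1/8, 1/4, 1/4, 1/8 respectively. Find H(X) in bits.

2.625 bits

Each probability is a power of 1/2, so log₂(1/p) is an integer.
H = Σ p·log₂(1/p) = 1/8·3 + 1/16·4 + 1/16·4 + 1/8·3 + 1/4·2 + 1/4·2 + 1/8·3 = 2.625 bits.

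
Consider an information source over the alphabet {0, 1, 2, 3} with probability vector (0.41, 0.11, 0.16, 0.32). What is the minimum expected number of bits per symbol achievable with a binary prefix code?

Repeatedly combine the two least-probable nodes; the expected code length is the sum of the merged weights.
merge 11/100 + 4/25 → 27/100
merge 27/100 + 8/25 → 59/100
merge 41/100 + 59/100 → 1
L = 27/100 + 59/100 + 1 = 93/50 = 1.86 bits/symbol.

1.86 bits/symbol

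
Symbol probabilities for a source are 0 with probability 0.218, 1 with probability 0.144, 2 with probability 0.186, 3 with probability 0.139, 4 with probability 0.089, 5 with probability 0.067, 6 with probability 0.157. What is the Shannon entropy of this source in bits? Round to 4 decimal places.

2.7200 bits

H = −Σ pᵢ log₂ pᵢ.
−0.218·log₂(0.218) = 0.4791
−0.144·log₂(0.144) = 0.4026
−0.186·log₂(0.186) = 0.4514
−0.139·log₂(0.139) = 0.3957
−0.089·log₂(0.089) = 0.3106
−0.067·log₂(0.067) = 0.2613
−0.157·log₂(0.157) = 0.4194
Sum ≈ 2.7200 → 2.7200 bits.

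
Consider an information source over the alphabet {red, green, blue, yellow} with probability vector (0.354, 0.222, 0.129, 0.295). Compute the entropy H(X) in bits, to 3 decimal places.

1.913 bits

H = −Σ pᵢ log₂ pᵢ.
−0.354·log₂(0.354) = 0.5304
−0.222·log₂(0.222) = 0.4820
−0.129·log₂(0.129) = 0.3811
−0.295·log₂(0.295) = 0.5196
Sum ≈ 1.9131 → 1.913 bits.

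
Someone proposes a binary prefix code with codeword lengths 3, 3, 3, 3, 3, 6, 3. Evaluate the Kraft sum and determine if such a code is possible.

0.765625; yes

With common denominator 2^6 = 64: Σ 2^(−ℓᵢ) = 8/64 + 8/64 + 8/64 + 8/64 + 8/64 + 1/64 + 8/64 = 49/64 = 0.765625.
Kraft's inequality requires Σ ≤ 1; here Σ = 0.765625 ≤ 1, so such a prefix code exists.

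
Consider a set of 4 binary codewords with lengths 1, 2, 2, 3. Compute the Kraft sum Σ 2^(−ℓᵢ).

With common denominator 2^3 = 8: Σ 2^(−ℓᵢ) = 4/8 + 2/8 + 2/8 + 1/8 = 9/8 = 1.125.

1.125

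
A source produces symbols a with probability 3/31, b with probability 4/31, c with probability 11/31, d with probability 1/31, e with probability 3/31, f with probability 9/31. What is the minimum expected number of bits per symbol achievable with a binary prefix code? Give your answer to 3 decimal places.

Repeatedly combine the two least-probable nodes; the expected code length is the sum of the merged weights.
merge 1/31 + 3/31 → 4/31
merge 3/31 + 4/31 → 7/31
merge 4/31 + 7/31 → 11/31
merge 9/31 + 11/31 → 20/31
merge 11/31 + 20/31 → 1
L = 4/31 + 7/31 + 11/31 + 20/31 + 1 = 73/31 ≈ 2.355 bits/symbol.

2.355 bits/symbol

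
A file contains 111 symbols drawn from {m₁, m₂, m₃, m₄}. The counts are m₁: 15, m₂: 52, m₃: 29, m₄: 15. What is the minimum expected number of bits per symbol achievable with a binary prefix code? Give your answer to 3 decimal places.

Probabilities are the counts divided by 111.
Repeatedly combine the two least-probable nodes; the expected code length is the sum of the merged weights.
merge 5/37 + 5/37 → 10/37
merge 29/111 + 10/37 → 59/111
merge 52/111 + 59/111 → 1
L = 10/37 + 59/111 + 1 = 200/111 ≈ 1.802 bits/symbol.

1.802 bits/symbol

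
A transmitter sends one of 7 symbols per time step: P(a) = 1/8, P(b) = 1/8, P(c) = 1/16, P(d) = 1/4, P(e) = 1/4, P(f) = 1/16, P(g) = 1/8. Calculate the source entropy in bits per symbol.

2.625 bits

Each probability is a power of 1/2, so log₂(1/p) is an integer.
H = Σ p·log₂(1/p) = 1/8·3 + 1/8·3 + 1/16·4 + 1/4·2 + 1/4·2 + 1/16·4 + 1/8·3 = 2.625 bits.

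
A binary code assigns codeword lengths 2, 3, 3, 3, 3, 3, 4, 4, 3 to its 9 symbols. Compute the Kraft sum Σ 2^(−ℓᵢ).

With common denominator 2^4 = 16: Σ 2^(−ℓᵢ) = 4/16 + 2/16 + 2/16 + 2/16 + 2/16 + 2/16 + 1/16 + 1/16 + 2/16 = 18/16 = 1.125.

1.125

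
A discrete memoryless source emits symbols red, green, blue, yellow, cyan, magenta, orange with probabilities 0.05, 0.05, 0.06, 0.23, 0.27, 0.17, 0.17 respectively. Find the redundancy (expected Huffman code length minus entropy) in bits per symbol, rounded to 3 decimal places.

Entropy H = −Σ p log₂ p ≈ 2.5426 bits.
Huffman merges: 1/20+1/20→1/10; 3/50+1/10→4/25; 4/25+17/100→33/100; 17/100+23/100→2/5; 27/100+33/100→3/5; 2/5+3/5→1. L = 259/100 ≈ 2.5900.
L − H = 2.5900 − 2.5426 = 0.047 bits.

0.047 bits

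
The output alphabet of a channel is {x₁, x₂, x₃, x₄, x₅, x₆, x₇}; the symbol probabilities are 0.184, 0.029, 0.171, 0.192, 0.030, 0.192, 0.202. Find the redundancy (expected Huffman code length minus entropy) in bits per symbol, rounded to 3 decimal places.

0.100 bits

Entropy H = −Σ p log₂ p ≈ 2.5653 bits.
Huffman merges: 29/1000+3/100→59/1000; 59/1000+171/1000→23/100; 23/125+24/125→47/125; 24/125+101/500→197/500; 23/100+47/125→303/500; 197/500+303/500→1. L = 533/200 ≈ 2.6650.
L − H = 2.6650 − 2.5653 = 0.100 bits.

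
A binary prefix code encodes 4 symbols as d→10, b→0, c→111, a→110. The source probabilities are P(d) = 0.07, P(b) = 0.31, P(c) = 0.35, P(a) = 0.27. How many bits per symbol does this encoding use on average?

L̄ = Σ pᵢ·ℓᵢ = 0.07·2 + 0.31·1 + 0.35·3 + 0.27·3 = 2.31 bits/symbol.

2.31 bits/symbol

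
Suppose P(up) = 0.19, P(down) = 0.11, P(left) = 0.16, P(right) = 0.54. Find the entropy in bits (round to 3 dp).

H = −Σ pᵢ log₂ pᵢ.
−0.19·log₂(0.19) = 0.4552
−0.11·log₂(0.11) = 0.3503
−0.16·log₂(0.16) = 0.4230
−0.54·log₂(0.54) = 0.4800
Sum ≈ 1.7086 → 1.709 bits.

1.709 bits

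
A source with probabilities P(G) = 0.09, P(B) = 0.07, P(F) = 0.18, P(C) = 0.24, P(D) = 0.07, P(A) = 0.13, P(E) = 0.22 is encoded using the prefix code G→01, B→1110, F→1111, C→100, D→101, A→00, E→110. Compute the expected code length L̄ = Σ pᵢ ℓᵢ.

L̄ = Σ pᵢ·ℓᵢ = 0.09·2 + 0.07·4 + 0.18·4 + 0.24·3 + 0.07·3 + 0.13·2 + 0.22·3 = 3.03 bits/symbol.

3.03 bits/symbol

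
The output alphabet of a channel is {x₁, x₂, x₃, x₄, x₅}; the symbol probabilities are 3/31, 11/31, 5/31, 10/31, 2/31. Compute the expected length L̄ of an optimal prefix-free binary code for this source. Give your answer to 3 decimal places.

Repeatedly combine the two least-probable nodes; the expected code length is the sum of the merged weights.
merge 2/31 + 3/31 → 5/31
merge 5/31 + 5/31 → 10/31
merge 10/31 + 10/31 → 20/31
merge 11/31 + 20/31 → 1
L = 5/31 + 10/31 + 20/31 + 1 = 66/31 ≈ 2.129 bits/symbol.

2.129 bits/symbol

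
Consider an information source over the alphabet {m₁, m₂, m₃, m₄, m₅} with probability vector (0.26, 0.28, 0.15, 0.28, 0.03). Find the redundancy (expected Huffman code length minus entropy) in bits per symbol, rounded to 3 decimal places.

0.084 bits

Entropy H = −Σ p log₂ p ≈ 2.0960 bits.
Huffman merges: 3/100+3/20→9/50; 9/50+13/50→11/25; 7/25+7/25→14/25; 11/25+14/25→1. L = 109/50 ≈ 2.1800.
L − H = 2.1800 − 2.0960 = 0.084 bits.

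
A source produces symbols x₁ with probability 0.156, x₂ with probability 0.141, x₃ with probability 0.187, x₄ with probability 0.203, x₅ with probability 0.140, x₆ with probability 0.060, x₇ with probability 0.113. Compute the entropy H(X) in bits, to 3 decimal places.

H = −Σ pᵢ log₂ pᵢ.
−0.156·log₂(0.156) = 0.4181
−0.141·log₂(0.141) = 0.3985
−0.187·log₂(0.187) = 0.4523
−0.203·log₂(0.203) = 0.4670
−0.140·log₂(0.140) = 0.3971
−0.060·log₂(0.060) = 0.2435
−0.113·log₂(0.113) = 0.3555
Sum ≈ 2.7321 → 2.732 bits.

2.732 bits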